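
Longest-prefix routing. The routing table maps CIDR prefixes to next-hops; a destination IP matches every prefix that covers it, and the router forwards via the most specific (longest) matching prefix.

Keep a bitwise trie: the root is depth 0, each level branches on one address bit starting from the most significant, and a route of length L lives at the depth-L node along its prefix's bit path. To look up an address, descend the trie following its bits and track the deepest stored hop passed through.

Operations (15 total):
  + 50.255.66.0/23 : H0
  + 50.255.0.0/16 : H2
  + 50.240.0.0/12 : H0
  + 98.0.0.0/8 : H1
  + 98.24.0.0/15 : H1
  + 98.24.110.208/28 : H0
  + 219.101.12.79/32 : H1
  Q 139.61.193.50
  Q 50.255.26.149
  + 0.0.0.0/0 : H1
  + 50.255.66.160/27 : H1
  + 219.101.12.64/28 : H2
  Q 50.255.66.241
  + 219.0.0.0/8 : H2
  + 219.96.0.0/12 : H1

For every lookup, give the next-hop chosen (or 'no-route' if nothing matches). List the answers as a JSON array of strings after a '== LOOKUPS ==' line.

Apply in order:
  + 50.255.66.0/23 (H0) depth=23
  + 50.255.0.0/16 (H2) depth=16
  + 50.240.0.0/12 (H0) depth=12
  + 98.0.0.0/8 (H1) depth=8
  + 98.24.0.0/15 (H1) depth=15
  + 98.24.110.208/28 (H0) depth=28
  + 219.101.12.79/32 (H1) depth=32
  Q 139.61.193.50: descend 1 ; hops seen [∅] ; pick no-route
  Q 50.255.26.149: descend 00110010111111110 ; hops seen [H0,H2] ; pick H2
  + 0.0.0.0/0 (H1) depth=0
  + 50.255.66.160/27 (H1) depth=27
  + 219.101.12.64/28 (H2) depth=28
  Q 50.255.66.241: descend 0011001011111111010000101 ; hops seen [H1,H0,H2,H0] ; pick H0
  + 219.0.0.0/8 (H2) depth=8
  + 219.96.0.0/12 (H1) depth=12

== LOOKUPS ==
["no-route","H2","H0"]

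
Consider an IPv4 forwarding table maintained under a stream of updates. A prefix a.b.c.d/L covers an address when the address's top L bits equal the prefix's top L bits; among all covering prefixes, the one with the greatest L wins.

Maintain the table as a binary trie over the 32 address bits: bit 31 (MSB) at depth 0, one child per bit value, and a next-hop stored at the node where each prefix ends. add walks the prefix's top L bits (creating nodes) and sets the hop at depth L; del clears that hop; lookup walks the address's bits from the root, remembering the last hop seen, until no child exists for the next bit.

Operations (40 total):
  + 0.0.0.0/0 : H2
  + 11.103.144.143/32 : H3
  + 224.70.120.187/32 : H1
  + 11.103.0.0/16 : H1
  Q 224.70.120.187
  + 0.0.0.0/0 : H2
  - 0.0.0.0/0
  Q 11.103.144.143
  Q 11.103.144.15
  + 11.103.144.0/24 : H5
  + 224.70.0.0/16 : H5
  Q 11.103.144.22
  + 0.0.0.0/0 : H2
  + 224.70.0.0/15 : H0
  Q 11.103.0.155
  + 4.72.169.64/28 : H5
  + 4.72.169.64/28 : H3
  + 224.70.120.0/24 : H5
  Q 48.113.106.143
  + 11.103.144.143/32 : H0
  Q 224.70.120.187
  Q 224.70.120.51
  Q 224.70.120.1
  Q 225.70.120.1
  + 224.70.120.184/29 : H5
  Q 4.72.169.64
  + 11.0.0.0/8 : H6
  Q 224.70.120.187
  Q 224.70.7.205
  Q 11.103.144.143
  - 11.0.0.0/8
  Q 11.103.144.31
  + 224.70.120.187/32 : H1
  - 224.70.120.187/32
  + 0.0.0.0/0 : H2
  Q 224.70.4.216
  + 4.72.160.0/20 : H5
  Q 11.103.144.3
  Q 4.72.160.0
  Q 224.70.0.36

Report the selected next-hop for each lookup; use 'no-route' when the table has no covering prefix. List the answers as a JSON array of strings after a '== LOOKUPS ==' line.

Apply in order:
  + 0.0.0.0/0 (H2) depth=0
  + 11.103.144.143/32 (H3) depth=32
  + 224.70.120.187/32 (H1) depth=32
  + 11.103.0.0/16 (H1) depth=16
  Q 224.70.120.187: descend 11100000010001100111100010111011 ; hops seen [H2,H1] ; pick H1
  + 0.0.0.0/0 (H2) depth=0
  - 0.0.0.0/0 clear@0
  Q 11.103.144.143: descend 00001011011001111001000010001111 ; hops seen [H1,H3] ; pick H3
  Q 11.103.144.15: descend 000010110110011110010000 ; hops seen [H1] ; pick H1
  + 11.103.144.0/24 (H5) depth=24
  + 224.70.0.0/16 (H5) depth=16
  Q 11.103.144.22: descend 000010110110011110010000 ; hops seen [H1,H5] ; pick H5
  + 0.0.0.0/0 (H2) depth=0
  + 224.70.0.0/15 (H0) depth=15
  Q 11.103.0.155: descend 0000101101100111 ; hops seen [H2,H1] ; pick H1
  + 4.72.169.64/28 (H5) depth=28
  + 4.72.169.64/28 (H3) depth=28
  + 224.70.120.0/24 (H5) depth=24
  Q 48.113.106.143: descend 00 ; hops seen [H2] ; pick H2
  + 11.103.144.143/32 (H0) depth=32
  Q 224.70.120.187: descend 11100000010001100111100010111011 ; hops seen [H2,H0,H5,H5,H1] ; pick H1
  Q 224.70.120.51: descend 111000000100011001111000 ; hops seen [H2,H0,H5,H5] ; pick H5
  Q 224.70.120.1: descend 111000000100011001111000 ; hops seen [H2,H0,H5,H5] ; pick H5
  Q 225.70.120.1: descend 1110000 ; hops seen [H2] ; pick H2
  + 224.70.120.184/29 (H5) depth=29
  Q 4.72.169.64: descend 0000010001001000101010010100 ; hops seen [H2,H3] ; pick H3
  + 11.0.0.0/8 (H6) depth=8
  Q 224.70.120.187: descend 11100000010001100111100010111011 ; hops seen [H2,H0,H5,H5,H5,H1] ; pick H1
  Q 224.70.7.205: descend 11100000010001100 ; hops seen [H2,H0,H5] ; pick H5
  Q 11.103.144.143: descend 00001011011001111001000010001111 ; hops seen [H2,H6,H1,H5,H0] ; pick H0
  - 11.0.0.0/8 clear@8
  Q 11.103.144.31: descend 000010110110011110010000 ; hops seen [H2,H1,H5] ; pick H5
  + 224.70.120.187/32 (H1) depth=32
  - 224.70.120.187/32 clear@32
  + 0.0.0.0/0 (H2) depth=0
  Q 224.70.4.216: descend 11100000010001100 ; hops seen [H2,H0,H5] ; pick H5
  + 4.72.160.0/20 (H5) depth=20
  Q 11.103.144.3: descend 000010110110011110010000 ; hops seen [H2,H1,H5] ; pick H5
  Q 4.72.160.0: descend 00000100010010001010 ; hops seen [H2,H5] ; pick H5
  Q 224.70.0.36: descend 11100000010001100 ; hops seen [H2,H0,H5] ; pick H5

== LOOKUPS ==
["H1","H3","H1","H5","H1","H2","H1","H5","H5","H2","H3","H1","H5","H0","H5","H5","H5","H5","H5"]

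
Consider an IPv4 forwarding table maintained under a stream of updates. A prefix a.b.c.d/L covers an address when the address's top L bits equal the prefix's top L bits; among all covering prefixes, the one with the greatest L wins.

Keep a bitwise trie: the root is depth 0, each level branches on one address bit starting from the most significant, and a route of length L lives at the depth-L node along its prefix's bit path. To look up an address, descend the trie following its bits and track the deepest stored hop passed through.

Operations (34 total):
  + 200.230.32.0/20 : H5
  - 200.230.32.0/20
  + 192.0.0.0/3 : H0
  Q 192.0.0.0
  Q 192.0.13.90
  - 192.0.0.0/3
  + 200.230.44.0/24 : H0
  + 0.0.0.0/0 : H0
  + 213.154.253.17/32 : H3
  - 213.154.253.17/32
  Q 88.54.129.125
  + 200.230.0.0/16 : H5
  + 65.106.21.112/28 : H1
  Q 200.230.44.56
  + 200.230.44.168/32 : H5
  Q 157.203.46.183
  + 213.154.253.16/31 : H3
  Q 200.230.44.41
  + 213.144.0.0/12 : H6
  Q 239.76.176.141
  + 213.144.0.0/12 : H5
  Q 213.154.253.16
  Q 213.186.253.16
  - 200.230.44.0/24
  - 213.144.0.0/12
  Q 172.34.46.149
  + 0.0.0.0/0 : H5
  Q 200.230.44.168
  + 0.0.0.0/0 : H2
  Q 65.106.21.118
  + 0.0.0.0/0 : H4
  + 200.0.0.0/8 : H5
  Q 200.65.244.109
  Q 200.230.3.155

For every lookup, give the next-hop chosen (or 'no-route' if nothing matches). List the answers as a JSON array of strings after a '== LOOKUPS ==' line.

Trace:
  add 200.230.32.0/20 -> H5 at depth 20
  del 200.230.32.0/20 (clear depth 20)
  add 192.0.0.0/3 -> H0 at depth 3
  lookup 192.0.0.0: bits 1100 walk d0:-→d1:-→d2:-→d3:H0→d4:- -> H0
  lookup 192.0.13.90: bits 1100 walk d0:-→d1:-→d2:-→d3:H0→d4:- -> H0
  del 192.0.0.0/3 (clear depth 3)
  add 200.230.44.0/24 -> H0 at depth 24
  add 0.0.0.0/0 -> H0 at depth 0
  add 213.154.253.17/32 -> H3 at depth 32
  del 213.154.253.17/32 (clear depth 32)
  lookup 88.54.129.125: bits ε walk d0:H0 -> H0
  add 200.230.0.0/16 -> H5 at depth 16
  add 65.106.21.112/28 -> H1 at depth 28
  lookup 200.230.44.56: bits 110010001110011000101100 walk d0:H0→d1:-→d2:-→d3:-→d4:-→d5:-→d6:-→d7:-→d8:-→d9:-→d10:-→d11:-→d12:-→d13:-→d14:-→d15:-→d16:H5→d17:-→d18:-→d19:-→d20:-→d21:-→d22:-→d23:-→d24:H0 -> H0
  add 200.230.44.168/32 -> H5 at depth 32
  lookup 157.203.46.183: bits 1 walk d0:H0→d1:- -> H0
  add 213.154.253.16/31 -> H3 at depth 31
  lookup 200.230.44.41: bits 110010001110011000101100 walk d0:H0→d1:-→d2:-→d3:-→d4:-→d5:-→d6:-→d7:-→d8:-→d9:-→d10:-→d11:-→d12:-→d13:-→d14:-→d15:-→d16:H5→d17:-→d18:-→d19:-→d20:-→d21:-→d22:-→d23:-→d24:H0 -> H0
  add 213.144.0.0/12 -> H6 at depth 12
  lookup 239.76.176.141: bits 11 walk d0:H0→d1:-→d2:- -> H0
  add 213.144.0.0/12 -> H5 at depth 12
  lookup 213.154.253.16: bits 1101010110011010111111010001000 walk d0:H0→d1:-→d2:-→d3:-→d4:-→d5:-→d6:-→d7:-→d8:-→d9:-→d10:-→d11:-→d12:H5→d13:-→d14:-→d15:-→d16:-→d17:-→d18:-→d19:-→d20:-→d21:-→d22:-→d23:-→d24:-→d25:-→d26:-→d27:-→d28:-→d29:-→d30:-→d31:H3 -> H3
  lookup 213.186.253.16: bits 1101010110 walk d0:H0→d1:-→d2:-→d3:-→d4:-→d5:-→d6:-→d7:-→d8:-→d9:-→d10:- -> H0
  del 200.230.44.0/24 (clear depth 24)
  del 213.144.0.0/12 (clear depth 12)
  lookup 172.34.46.149: bits 1 walk d0:H0→d1:- -> H0
  add 0.0.0.0/0 -> H5 at depth 0
  lookup 200.230.44.168: bits 11001000111001100010110010101000 walk d0:H5→d1:-→d2:-→d3:-→d4:-→d5:-→d6:-→d7:-→d8:-→d9:-→d10:-→d11:-→d12:-→d13:-→d14:-→d15:-→d16:H5→d17:-→d18:-→d19:-→d20:-→d21:-→d22:-→d23:-→d24:-→d25:-→d26:-→d27:-→d28:-→d29:-→d30:-→d31:-→d32:H5 -> H5
  add 0.0.0.0/0 -> H2 at depth 0
  lookup 65.106.21.118: bits 0100000101101010000101010111 walk d0:H2→d1:-→d2:-→d3:-→d4:-→d5:-→d6:-→d7:-→d8:-→d9:-→d10:-→d11:-→d12:-→d13:-→d14:-→d15:-→d16:-→d17:-→d18:-→d19:-→d20:-→d21:-→d22:-→d23:-→d24:-→d25:-→d26:-→d27:-→d28:H1 -> H1
  add 0.0.0.0/0 -> H4 at depth 0
  add 200.0.0.0/8 -> H5 at depth 8
  lookup 200.65.244.109: bits 11001000 walk d0:H4→d1:-→d2:-→d3:-→d4:-→d5:-→d6:-→d7:-→d8:H5 -> H5
  lookup 200.230.3.155: bits 110010001110011000 walk d0:H4→d1:-→d2:-→d3:-→d4:-→d5:-→d6:-→d7:-→d8:H5→d9:-→d10:-→d11:-→d12:-→d13:-→d14:-→d15:-→d16:H5→d17:-→d18:- -> H5

== LOOKUPS ==
["H0","H0","H0","H0","H0","H0","H0","H3","H0","H0","H5","H1","H5","H5"]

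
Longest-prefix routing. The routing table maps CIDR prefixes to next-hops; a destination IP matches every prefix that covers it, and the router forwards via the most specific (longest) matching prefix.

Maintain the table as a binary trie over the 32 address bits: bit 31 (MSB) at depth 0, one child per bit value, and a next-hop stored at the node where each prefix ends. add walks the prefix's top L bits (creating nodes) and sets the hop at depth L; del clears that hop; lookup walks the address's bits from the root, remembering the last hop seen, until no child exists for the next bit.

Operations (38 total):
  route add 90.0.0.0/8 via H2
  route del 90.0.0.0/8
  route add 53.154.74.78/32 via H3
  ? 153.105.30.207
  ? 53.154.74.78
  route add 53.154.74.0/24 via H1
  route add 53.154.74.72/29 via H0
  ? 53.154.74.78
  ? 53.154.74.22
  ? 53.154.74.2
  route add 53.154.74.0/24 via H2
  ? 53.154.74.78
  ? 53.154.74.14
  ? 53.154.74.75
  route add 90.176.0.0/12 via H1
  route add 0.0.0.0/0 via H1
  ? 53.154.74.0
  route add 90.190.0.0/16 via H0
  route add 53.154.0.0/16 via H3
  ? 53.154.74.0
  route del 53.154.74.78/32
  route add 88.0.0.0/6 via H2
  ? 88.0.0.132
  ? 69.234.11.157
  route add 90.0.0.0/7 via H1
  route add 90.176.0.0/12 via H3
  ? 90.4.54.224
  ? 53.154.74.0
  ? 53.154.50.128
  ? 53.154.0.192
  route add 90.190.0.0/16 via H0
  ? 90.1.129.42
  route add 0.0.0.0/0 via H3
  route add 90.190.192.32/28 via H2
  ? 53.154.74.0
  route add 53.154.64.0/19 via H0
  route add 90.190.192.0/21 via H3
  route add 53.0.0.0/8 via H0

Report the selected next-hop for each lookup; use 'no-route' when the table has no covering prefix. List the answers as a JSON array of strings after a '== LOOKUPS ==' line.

Process each operation:
  + 90.0.0.0/8 (H2) depth=8
  - 90.0.0.0/8 clear@8
  + 53.154.74.78/32 (H3) depth=32
  ? 153.105.30.207  path d0:-  best=no-route
  ? 53.154.74.78  path d0:-→d1:-→d2:-→d3:-→d4:-→d5:-→d6:-→d7:-→d8:-→d9:-→d10:-→d11:-→d12:-→d13:-→d14:-→d15:-→d16:-→d17:-→d18:-→d19:-→d20:-→d21:-→d22:-→d23:-→d24:-→d25:-→d26:-→d27:-→d28:-→d29:-→d30:-→d31:-→d32:H3  best=H3
  + 53.154.74.0/24 (H1) depth=24
  + 53.154.74.72/29 (H0) depth=29
  ? 53.154.74.78  path d0:-→d1:-→d2:-→d3:-→d4:-→d5:-→d6:-→d7:-→d8:-→d9:-→d10:-→d11:-→d12:-→d13:-→d14:-→d15:-→d16:-→d17:-→d18:-→d19:-→d20:-→d21:-→d22:-→d23:-→d24:H1→d25:-→d26:-→d27:-→d28:-→d29:H0→d30:-→d31:-→d32:H3  best=H3
  ? 53.154.74.22  path d0:-→d1:-→d2:-→d3:-→d4:-→d5:-→d6:-→d7:-→d8:-→d9:-→d10:-→d11:-→d12:-→d13:-→d14:-→d15:-→d16:-→d17:-→d18:-→d19:-→d20:-→d21:-→d22:-→d23:-→d24:H1→d25:-  best=H1
  ? 53.154.74.2  path d0:-→d1:-→d2:-→d3:-→d4:-→d5:-→d6:-→d7:-→d8:-→d9:-→d10:-→d11:-→d12:-→d13:-→d14:-→d15:-→d16:-→d17:-→d18:-→d19:-→d20:-→d21:-→d22:-→d23:-→d24:H1→d25:-  best=H1
  + 53.154.74.0/24 (H2) depth=24
  ? 53.154.74.78  path d0:-→d1:-→d2:-→d3:-→d4:-→d5:-→d6:-→d7:-→d8:-→d9:-→d10:-→d11:-→d12:-→d13:-→d14:-→d15:-→d16:-→d17:-→d18:-→d19:-→d20:-→d21:-→d22:-→d23:-→d24:H2→d25:-→d26:-→d27:-→d28:-→d29:H0→d30:-→d31:-→d32:H3  best=H3
  ? 53.154.74.14  path d0:-→d1:-→d2:-→d3:-→d4:-→d5:-→d6:-→d7:-→d8:-→d9:-→d10:-→d11:-→d12:-→d13:-→d14:-→d15:-→d16:-→d17:-→d18:-→d19:-→d20:-→d21:-→d22:-→d23:-→d24:H2→d25:-  best=H2
  ? 53.154.74.75  path d0:-→d1:-→d2:-→d3:-→d4:-→d5:-→d6:-→d7:-→d8:-→d9:-→d10:-→d11:-→d12:-→d13:-→d14:-→d15:-→d16:-→d17:-→d18:-→d19:-→d20:-→d21:-→d22:-→d23:-→d24:H2→d25:-→d26:-→d27:-→d28:-→d29:H0  best=H0
  + 90.176.0.0/12 (H1) depth=12
  + 0.0.0.0/0 (H1) depth=0
  ? 53.154.74.0  path d0:H1→d1:-→d2:-→d3:-→d4:-→d5:-→d6:-→d7:-→d8:-→d9:-→d10:-→d11:-→d12:-→d13:-→d14:-→d15:-→d16:-→d17:-→d18:-→d19:-→d20:-→d21:-→d22:-→d23:-→d24:H2→d25:-  best=H2
  + 90.190.0.0/16 (H0) depth=16
  + 53.154.0.0/16 (H3) depth=16
  ? 53.154.74.0  path d0:H1→d1:-→d2:-→d3:-→d4:-→d5:-→d6:-→d7:-→d8:-→d9:-→d10:-→d11:-→d12:-→d13:-→d14:-→d15:-→d16:H3→d17:-→d18:-→d19:-→d20:-→d21:-→d22:-→d23:-→d24:H2→d25:-  best=H2
  - 53.154.74.78/32 clear@32
  + 88.0.0.0/6 (H2) depth=6
  ? 88.0.0.132  path d0:H1→d1:-→d2:-→d3:-→d4:-→d5:-→d6:H2  best=H2
  ? 69.234.11.157  path d0:H1→d1:-→d2:-→d3:-  best=H1
  + 90.0.0.0/7 (H1) depth=7
  + 90.176.0.0/12 (H3) depth=12
  ? 90.4.54.224  path d0:H1→d1:-→d2:-→d3:-→d4:-→d5:-→d6:H2→d7:H1→d8:-  best=H1
  ? 53.154.74.0  path d0:H1→d1:-→d2:-→d3:-→d4:-→d5:-→d6:-→d7:-→d8:-→d9:-→d10:-→d11:-→d12:-→d13:-→d14:-→d15:-→d16:H3→d17:-→d18:-→d19:-→d20:-→d21:-→d22:-→d23:-→d24:H2→d25:-  best=H2
  ? 53.154.50.128  path d0:H1→d1:-→d2:-→d3:-→d4:-→d5:-→d6:-→d7:-→d8:-→d9:-→d10:-→d11:-→d12:-→d13:-→d14:-→d15:-→d16:H3→d17:-  best=H3
  ? 53.154.0.192  path d0:H1→d1:-→d2:-→d3:-→d4:-→d5:-→d6:-→d7:-→d8:-→d9:-→d10:-→d11:-→d12:-→d13:-→d14:-→d15:-→d16:H3→d17:-  best=H3
  + 90.190.0.0/16 (H0) depth=16
  ? 90.1.129.42  path d0:H1→d1:-→d2:-→d3:-→d4:-→d5:-→d6:H2→d7:H1→d8:-  best=H1
  + 0.0.0.0/0 (H3) depth=0
  + 90.190.192.32/28 (H2) depth=28
  ? 53.154.74.0  path d0:H3→d1:-→d2:-→d3:-→d4:-→d5:-→d6:-→d7:-→d8:-→d9:-→d10:-→d11:-→d12:-→d13:-→d14:-→d15:-→d16:H3→d17:-→d18:-→d19:-→d20:-→d21:-→d22:-→d23:-→d24:H2→d25:-  best=H2
  + 53.154.64.0/19 (H0) depth=19
  + 90.190.192.0/21 (H3) depth=21
  + 53.0.0.0/8 (H0) depth=8

== LOOKUPS ==
["no-route","H3","H3","H1","H1","H3","H2","H0","H2","H2","H2","H1","H1","H2","H3","H3","H1","H2"]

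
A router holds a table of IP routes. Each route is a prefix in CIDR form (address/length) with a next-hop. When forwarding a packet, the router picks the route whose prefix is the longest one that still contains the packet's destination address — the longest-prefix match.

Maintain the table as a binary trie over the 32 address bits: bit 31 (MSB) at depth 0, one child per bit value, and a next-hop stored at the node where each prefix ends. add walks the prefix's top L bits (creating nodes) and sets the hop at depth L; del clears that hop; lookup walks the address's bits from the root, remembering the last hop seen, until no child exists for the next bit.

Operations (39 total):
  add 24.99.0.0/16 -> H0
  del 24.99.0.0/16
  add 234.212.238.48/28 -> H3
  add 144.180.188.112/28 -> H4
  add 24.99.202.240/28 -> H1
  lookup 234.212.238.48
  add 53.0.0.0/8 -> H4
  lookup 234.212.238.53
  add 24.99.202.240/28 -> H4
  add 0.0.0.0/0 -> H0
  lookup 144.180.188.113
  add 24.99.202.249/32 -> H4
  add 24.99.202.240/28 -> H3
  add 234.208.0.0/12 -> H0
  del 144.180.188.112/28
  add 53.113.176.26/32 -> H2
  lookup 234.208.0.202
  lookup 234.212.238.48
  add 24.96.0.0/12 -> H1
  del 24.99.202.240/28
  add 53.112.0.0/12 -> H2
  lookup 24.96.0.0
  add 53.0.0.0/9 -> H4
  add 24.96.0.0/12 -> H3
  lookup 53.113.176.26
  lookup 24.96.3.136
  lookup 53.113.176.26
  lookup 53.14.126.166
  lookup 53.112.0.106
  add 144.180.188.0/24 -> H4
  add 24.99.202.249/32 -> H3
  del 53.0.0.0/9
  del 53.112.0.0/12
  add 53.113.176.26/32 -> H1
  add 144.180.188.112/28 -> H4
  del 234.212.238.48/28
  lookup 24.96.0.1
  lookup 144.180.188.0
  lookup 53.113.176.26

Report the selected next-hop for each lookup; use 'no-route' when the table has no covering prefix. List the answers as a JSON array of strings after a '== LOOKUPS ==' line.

Trace:
  + 24.99.0.0/16 (H0) depth=16
  del 24.99.0.0/16 (clear depth 16)
  + 234.212.238.48/28 (H3) depth=28
  + 144.180.188.112/28 (H4) depth=28
  + 24.99.202.240/28 (H1) depth=28
  ? 234.212.238.48  path d0:-→d1:-→d2:-→d3:-→d4:-→d5:-→d6:-→d7:-→d8:-→d9:-→d10:-→d11:-→d12:-→d13:-→d14:-→d15:-→d16:-→d17:-→d18:-→d19:-→d20:-→d21:-→d22:-→d23:-→d24:-→d25:-→d26:-→d27:-→d28:H3  best=H3
  + 53.0.0.0/8 (H4) depth=8
  ? 234.212.238.53  path d0:-→d1:-→d2:-→d3:-→d4:-→d5:-→d6:-→d7:-→d8:-→d9:-→d10:-→d11:-→d12:-→d13:-→d14:-→d15:-→d16:-→d17:-→d18:-→d19:-→d20:-→d21:-→d22:-→d23:-→d24:-→d25:-→d26:-→d27:-→d28:H3  best=H3
  + 24.99.202.240/28 (H4) depth=28
  + 0.0.0.0/0 (H0) depth=0
  ? 144.180.188.113  path d0:H0→d1:-→d2:-→d3:-→d4:-→d5:-→d6:-→d7:-→d8:-→d9:-→d10:-→d11:-→d12:-→d13:-→d14:-→d15:-→d16:-→d17:-→d18:-→d19:-→d20:-→d21:-→d22:-→d23:-→d24:-→d25:-→d26:-→d27:-→d28:H4  best=H4
  + 24.99.202.249/32 (H4) depth=32
  + 24.99.202.240/28 (H3) depth=28
  + 234.208.0.0/12 (H0) depth=12
  del 144.180.188.112/28 (clear depth 28)
  + 53.113.176.26/32 (H2) depth=32
  ? 234.208.0.202  path d0:H0→d1:-→d2:-→d3:-→d4:-→d5:-→d6:-→d7:-→d8:-→d9:-→d10:-→d11:-→d12:H0→d13:-  best=H0
  ? 234.212.238.48  path d0:H0→d1:-→d2:-→d3:-→d4:-→d5:-→d6:-→d7:-→d8:-→d9:-→d10:-→d11:-→d12:H0→d13:-→d14:-→d15:-→d16:-→d17:-→d18:-→d19:-→d20:-→d21:-→d22:-→d23:-→d24:-→d25:-→d26:-→d27:-→d28:H3  best=H3
  + 24.96.0.0/12 (H1) depth=12
  del 24.99.202.240/28 (clear depth 28)
  + 53.112.0.0/12 (H2) depth=12
  ? 24.96.0.0  path d0:H0→d1:-→d2:-→d3:-→d4:-→d5:-→d6:-→d7:-→d8:-→d9:-→d10:-→d11:-→d12:H1→d13:-→d14:-  best=H1
  + 53.0.0.0/9 (H4) depth=9
  + 24.96.0.0/12 (H3) depth=12
  ? 53.113.176.26  path d0:H0→d1:-→d2:-→d3:-→d4:-→d5:-→d6:-→d7:-→d8:H4→d9:H4→d10:-→d11:-→d12:H2→d13:-→d14:-→d15:-→d16:-→d17:-→d18:-→d19:-→d20:-→d21:-→d22:-→d23:-→d24:-→d25:-→d26:-→d27:-→d28:-→d29:-→d30:-→d31:-→d32:H2  best=H2
  ? 24.96.3.136  path d0:H0→d1:-→d2:-→d3:-→d4:-→d5:-→d6:-→d7:-→d8:-→d9:-→d10:-→d11:-→d12:H3→d13:-→d14:-  best=H3
  ? 53.113.176.26  path d0:H0→d1:-→d2:-→d3:-→d4:-→d5:-→d6:-→d7:-→d8:H4→d9:H4→d10:-→d11:-→d12:H2→d13:-→d14:-→d15:-→d16:-→d17:-→d18:-→d19:-→d20:-→d21:-→d22:-→d23:-→d24:-→d25:-→d26:-→d27:-→d28:-→d29:-→d30:-→d31:-→d32:H2  best=H2
  ? 53.14.126.166  path d0:H0→d1:-→d2:-→d3:-→d4:-→d5:-→d6:-→d7:-→d8:H4→d9:H4  best=H4
  ? 53.112.0.106  path d0:H0→d1:-→d2:-→d3:-→d4:-→d5:-→d6:-→d7:-→d8:H4→d9:H4→d10:-→d11:-→d12:H2→d13:-→d14:-→d15:-  best=H2
  + 144.180.188.0/24 (H4) depth=24
  + 24.99.202.249/32 (H3) depth=32
  del 53.0.0.0/9 (clear depth 9)
  del 53.112.0.0/12 (clear depth 12)
  + 53.113.176.26/32 (H1) depth=32
  + 144.180.188.112/28 (H4) depth=28
  del 234.212.238.48/28 (clear depth 28)
  ? 24.96.0.1  path d0:H0→d1:-→d2:-→d3:-→d4:-→d5:-→d6:-→d7:-→d8:-→d9:-→d10:-→d11:-→d12:H3→d13:-→d14:-  best=H3
  ? 144.180.188.0  path d0:H0→d1:-→d2:-→d3:-→d4:-→d5:-→d6:-→d7:-→d8:-→d9:-→d10:-→d11:-→d12:-→d13:-→d14:-→d15:-→d16:-→d17:-→d18:-→d19:-→d20:-→d21:-→d22:-→d23:-→d24:H4→d25:-  best=H4
  ? 53.113.176.26  path d0:H0→d1:-→d2:-→d3:-→d4:-→d5:-→d6:-→d7:-→d8:H4→d9:-→d10:-→d11:-→d12:-→d13:-→d14:-→d15:-→d16:-→d17:-→d18:-→d19:-→d20:-→d21:-→d22:-→d23:-→d24:-→d25:-→d26:-→d27:-→d28:-→d29:-→d30:-→d31:-→d32:H1  best=H1

== LOOKUPS ==
["H3","H3","H4","H0","H3","H1","H2","H3","H2","H4","H2","H3","H4","H1"]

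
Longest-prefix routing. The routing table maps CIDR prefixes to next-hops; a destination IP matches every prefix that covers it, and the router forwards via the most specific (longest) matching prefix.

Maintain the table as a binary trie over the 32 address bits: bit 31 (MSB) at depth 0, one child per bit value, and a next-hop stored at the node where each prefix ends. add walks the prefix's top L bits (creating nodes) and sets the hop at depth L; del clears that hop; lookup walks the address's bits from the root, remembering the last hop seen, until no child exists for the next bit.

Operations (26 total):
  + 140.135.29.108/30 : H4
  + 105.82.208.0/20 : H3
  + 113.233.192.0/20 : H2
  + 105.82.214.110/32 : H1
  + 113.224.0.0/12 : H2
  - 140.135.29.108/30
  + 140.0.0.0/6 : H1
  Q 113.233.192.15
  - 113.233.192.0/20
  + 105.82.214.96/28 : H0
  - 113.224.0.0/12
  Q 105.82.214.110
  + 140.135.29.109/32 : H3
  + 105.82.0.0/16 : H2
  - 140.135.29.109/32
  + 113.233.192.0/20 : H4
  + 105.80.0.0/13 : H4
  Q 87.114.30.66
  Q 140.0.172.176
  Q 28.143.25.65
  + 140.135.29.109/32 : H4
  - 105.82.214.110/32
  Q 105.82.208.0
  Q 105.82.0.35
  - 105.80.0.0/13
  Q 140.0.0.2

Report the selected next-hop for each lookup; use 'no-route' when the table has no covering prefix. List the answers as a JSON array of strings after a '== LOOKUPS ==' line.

Process each operation:
  + 140.135.29.108/30 (H4) depth=30
  + 105.82.208.0/20 (H3) depth=20
  + 113.233.192.0/20 (H2) depth=20
  + 105.82.214.110/32 (H1) depth=32
  + 113.224.0.0/12 (H2) depth=12
  del 140.135.29.108/30 (clear depth 30)
  + 140.0.0.0/6 (H1) depth=6
  lookup 113.233.192.15: bits 01110001111010011100 walk d0:-→d1:-→d2:-→d3:-→d4:-→d5:-→d6:-→d7:-→d8:-→d9:-→d10:-→d11:-→d12:H2→d13:-→d14:-→d15:-→d16:-→d17:-→d18:-→d19:-→d20:H2 -> H2
  del 113.233.192.0/20 (clear depth 20)
  + 105.82.214.96/28 (H0) depth=28
  del 113.224.0.0/12 (clear depth 12)
  lookup 105.82.214.110: bits 01101001010100101101011001101110 walk d0:-→d1:-→d2:-→d3:-→d4:-→d5:-→d6:-→d7:-→d8:-→d9:-→d10:-→d11:-→d12:-→d13:-→d14:-→d15:-→d16:-→d17:-→d18:-→d19:-→d20:H3→d21:-→d22:-→d23:-→d24:-→d25:-→d26:-→d27:-→d28:H0→d29:-→d30:-→d31:-→d32:H1 -> H1
  + 140.135.29.109/32 (H3) depth=32
  + 105.82.0.0/16 (H2) depth=16
  del 140.135.29.109/32 (clear depth 32)
  + 113.233.192.0/20 (H4) depth=20
  + 105.80.0.0/13 (H4) depth=13
  lookup 87.114.30.66: bits 01 walk d0:-→d1:-→d2:- -> no-route
  lookup 140.0.172.176: bits 10001100 walk d0:-→d1:-→d2:-→d3:-→d4:-→d5:-→d6:H1→d7:-→d8:- -> H1
  lookup 28.143.25.65: bits 0 walk d0:-→d1:- -> no-route
  + 140.135.29.109/32 (H4) depth=32
  del 105.82.214.110/32 (clear depth 32)
  lookup 105.82.208.0: bits 011010010101001011010 walk d0:-→d1:-→d2:-→d3:-→d4:-→d5:-→d6:-→d7:-→d8:-→d9:-→d10:-→d11:-→d12:-→d13:H4→d14:-→d15:-→d16:H2→d17:-→d18:-→d19:-→d20:H3→d21:- -> H3
  lookup 105.82.0.35: bits 0110100101010010 walk d0:-→d1:-→d2:-→d3:-→d4:-→d5:-→d6:-→d7:-→d8:-→d9:-→d10:-→d11:-→d12:-→d13:H4→d14:-→d15:-→d16:H2 -> H2
  del 105.80.0.0/13 (clear depth 13)
  lookup 140.0.0.2: bits 10001100 walk d0:-→d1:-→d2:-→d3:-→d4:-→d5:-→d6:H1→d7:-→d8:- -> H1

== LOOKUPS ==
["H2","H1","no-route","H1","no-route","H3","H2","H1"]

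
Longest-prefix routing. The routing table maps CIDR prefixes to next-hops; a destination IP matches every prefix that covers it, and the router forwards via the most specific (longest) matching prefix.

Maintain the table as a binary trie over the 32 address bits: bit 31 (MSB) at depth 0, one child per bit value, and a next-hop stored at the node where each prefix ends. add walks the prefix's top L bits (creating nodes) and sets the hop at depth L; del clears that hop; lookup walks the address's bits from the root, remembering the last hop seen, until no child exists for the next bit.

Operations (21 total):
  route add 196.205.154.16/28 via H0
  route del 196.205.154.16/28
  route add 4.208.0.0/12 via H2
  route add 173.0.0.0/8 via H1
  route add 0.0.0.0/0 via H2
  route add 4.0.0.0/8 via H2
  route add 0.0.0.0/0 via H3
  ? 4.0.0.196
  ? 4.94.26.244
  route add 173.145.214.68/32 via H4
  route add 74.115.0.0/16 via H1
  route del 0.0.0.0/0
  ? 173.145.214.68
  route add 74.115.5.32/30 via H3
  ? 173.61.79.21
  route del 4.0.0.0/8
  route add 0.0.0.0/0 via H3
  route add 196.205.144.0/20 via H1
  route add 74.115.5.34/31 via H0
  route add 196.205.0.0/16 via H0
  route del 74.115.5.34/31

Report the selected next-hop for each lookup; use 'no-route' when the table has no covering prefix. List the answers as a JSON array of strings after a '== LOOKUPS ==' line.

Apply in order:
  + 196.205.154.16/28 (H0) depth=28
  - 196.205.154.16/28 clear@28
  + 4.208.0.0/12 (H2) depth=12
  + 173.0.0.0/8 (H1) depth=8
  + 0.0.0.0/0 (H2) depth=0
  + 4.0.0.0/8 (H2) depth=8
  + 0.0.0.0/0 (H3) depth=0
  ? 4.0.0.196  path d0:H3→d1:-→d2:-→d3:-→d4:-→d5:-→d6:-→d7:-→d8:H2  best=H2
  ? 4.94.26.244  path d0:H3→d1:-→d2:-→d3:-→d4:-→d5:-→d6:-→d7:-→d8:H2  best=H2
  + 173.145.214.68/32 (H4) depth=32
  + 74.115.0.0/16 (H1) depth=16
  - 0.0.0.0/0 clear@0
  ? 173.145.214.68  path d0:-→d1:-→d2:-→d3:-→d4:-→d5:-→d6:-→d7:-→d8:H1→d9:-→d10:-→d11:-→d12:-→d13:-→d14:-→d15:-→d16:-→d17:-→d18:-→d19:-→d20:-→d21:-→d22:-→d23:-→d24:-→d25:-→d26:-→d27:-→d28:-→d29:-→d30:-→d31:-→d32:H4  best=H4
  + 74.115.5.32/30 (H3) depth=30
  ? 173.61.79.21  path d0:-→d1:-→d2:-→d3:-→d4:-→d5:-→d6:-→d7:-→d8:H1  best=H1
  - 4.0.0.0/8 clear@8
  + 0.0.0.0/0 (H3) depth=0
  + 196.205.144.0/20 (H1) depth=20
  + 74.115.5.34/31 (H0) depth=31
  + 196.205.0.0/16 (H0) depth=16
  - 74.115.5.34/31 clear@31

== LOOKUPS ==
["H2","H2","H4","H1"]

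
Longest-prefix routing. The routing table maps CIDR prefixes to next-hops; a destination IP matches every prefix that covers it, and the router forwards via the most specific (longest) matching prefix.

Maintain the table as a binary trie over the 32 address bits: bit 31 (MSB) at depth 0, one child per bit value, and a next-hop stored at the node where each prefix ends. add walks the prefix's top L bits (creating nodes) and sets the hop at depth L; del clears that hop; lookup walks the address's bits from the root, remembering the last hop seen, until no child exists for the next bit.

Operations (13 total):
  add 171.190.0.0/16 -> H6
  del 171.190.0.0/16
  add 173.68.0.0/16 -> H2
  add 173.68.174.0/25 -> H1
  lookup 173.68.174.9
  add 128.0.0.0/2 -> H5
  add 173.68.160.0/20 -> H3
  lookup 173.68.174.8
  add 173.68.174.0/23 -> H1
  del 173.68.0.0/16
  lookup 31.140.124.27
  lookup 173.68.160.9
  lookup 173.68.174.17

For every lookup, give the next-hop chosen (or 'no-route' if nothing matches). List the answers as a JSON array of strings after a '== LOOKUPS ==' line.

Process each operation:
  add 171.190.0.0/16 -> H6 at depth 16
  - 171.190.0.0/16 clear@16
  add 173.68.0.0/16 -> H2 at depth 16
  add 173.68.174.0/25 -> H1 at depth 25
  ? 173.68.174.9  path d0:-→d1:-→d2:-→d3:-→d4:-→d5:-→d6:-→d7:-→d8:-→d9:-→d10:-→d11:-→d12:-→d13:-→d14:-→d15:-→d16:H2→d17:-→d18:-→d19:-→d20:-→d21:-→d22:-→d23:-→d24:-→d25:H1  best=H1
  add 128.0.0.0/2 -> H5 at depth 2
  add 173.68.160.0/20 -> H3 at depth 20
  ? 173.68.174.8  path d0:-→d1:-→d2:H5→d3:-→d4:-→d5:-→d6:-→d7:-→d8:-→d9:-→d10:-→d11:-→d12:-→d13:-→d14:-→d15:-→d16:H2→d17:-→d18:-→d19:-→d20:H3→d21:-→d22:-→d23:-→d24:-→d25:H1  best=H1
  add 173.68.174.0/23 -> H1 at depth 23
  - 173.68.0.0/16 clear@16
  ? 31.140.124.27  path d0:-  best=no-route
  ? 173.68.160.9  path d0:-→d1:-→d2:H5→d3:-→d4:-→d5:-→d6:-→d7:-→d8:-→d9:-→d10:-→d11:-→d12:-→d13:-→d14:-→d15:-→d16:-→d17:-→d18:-→d19:-→d20:H3  best=H3
  ? 173.68.174.17  path d0:-→d1:-→d2:H5→d3:-→d4:-→d5:-→d6:-→d7:-→d8:-→d9:-→d10:-→d11:-→d12:-→d13:-→d14:-→d15:-→d16:-→d17:-→d18:-→d19:-→d20:H3→d21:-→d22:-→d23:H1→d24:-→d25:H1  best=H1

== LOOKUPS ==
["H1","H1","no-route","H3","H1"]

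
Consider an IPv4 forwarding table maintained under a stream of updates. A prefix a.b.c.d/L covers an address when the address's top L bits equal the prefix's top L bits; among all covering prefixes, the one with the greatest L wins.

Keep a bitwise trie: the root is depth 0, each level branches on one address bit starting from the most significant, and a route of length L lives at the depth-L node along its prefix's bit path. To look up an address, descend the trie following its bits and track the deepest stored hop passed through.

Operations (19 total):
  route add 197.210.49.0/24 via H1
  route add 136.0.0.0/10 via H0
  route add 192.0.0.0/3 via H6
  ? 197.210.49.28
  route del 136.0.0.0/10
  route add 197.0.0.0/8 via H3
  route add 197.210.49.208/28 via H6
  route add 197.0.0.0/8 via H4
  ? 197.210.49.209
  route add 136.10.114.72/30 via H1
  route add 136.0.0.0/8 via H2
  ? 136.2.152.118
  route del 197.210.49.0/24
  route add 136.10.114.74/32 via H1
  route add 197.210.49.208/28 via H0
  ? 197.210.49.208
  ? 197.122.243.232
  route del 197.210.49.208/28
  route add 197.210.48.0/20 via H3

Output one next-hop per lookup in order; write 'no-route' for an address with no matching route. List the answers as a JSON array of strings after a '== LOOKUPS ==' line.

Process each operation:
  + 197.210.49.0/24 (H1) depth=24
  + 136.0.0.0/10 (H0) depth=10
  + 192.0.0.0/3 (H6) depth=3
  lookup 197.210.49.28: bits 110001011101001000110001 walk d0:-→d1:-→d2:-→d3:H6→d4:-→d5:-→d6:-→d7:-→d8:-→d9:-→d10:-→d11:-→d12:-→d13:-→d14:-→d15:-→d16:-→d17:-→d18:-→d19:-→d20:-→d21:-→d22:-→d23:-→d24:H1 -> H1
  - 136.0.0.0/10 clear@10
  + 197.0.0.0/8 (H3) depth=8
  + 197.210.49.208/28 (H6) depth=28
  + 197.0.0.0/8 (H4) depth=8
  lookup 197.210.49.209: bits 1100010111010010001100011101 walk d0:-→d1:-→d2:-→d3:H6→d4:-→d5:-→d6:-→d7:-→d8:H4→d9:-→d10:-→d11:-→d12:-→d13:-→d14:-→d15:-→d16:-→d17:-→d18:-→d19:-→d20:-→d21:-→d22:-→d23:-→d24:H1→d25:-→d26:-→d27:-→d28:H6 -> H6
  + 136.10.114.72/30 (H1) depth=30
  + 136.0.0.0/8 (H2) depth=8
  lookup 136.2.152.118: bits 100010000000 walk d0:-→d1:-→d2:-→d3:-→d4:-→d5:-→d6:-→d7:-→d8:H2→d9:-→d10:-→d11:-→d12:- -> H2
  - 197.210.49.0/24 clear@24
  + 136.10.114.74/32 (H1) depth=32
  + 197.210.49.208/28 (H0) depth=28
  lookup 197.210.49.208: bits 1100010111010010001100011101 walk d0:-→d1:-→d2:-→d3:H6→d4:-→d5:-→d6:-→d7:-→d8:H4→d9:-→d10:-→d11:-→d12:-→d13:-→d14:-→d15:-→d16:-→d17:-→d18:-→d19:-→d20:-→d21:-→d22:-→d23:-→d24:-→d25:-→d26:-→d27:-→d28:H0 -> H0
  lookup 197.122.243.232: bits 11000101 walk d0:-→d1:-→d2:-→d3:H6→d4:-→d5:-→d6:-→d7:-→d8:H4 -> H4
  - 197.210.49.208/28 clear@28
  + 197.210.48.0/20 (H3) depth=20

== LOOKUPS ==
["H1","H6","H2","H0","H4"]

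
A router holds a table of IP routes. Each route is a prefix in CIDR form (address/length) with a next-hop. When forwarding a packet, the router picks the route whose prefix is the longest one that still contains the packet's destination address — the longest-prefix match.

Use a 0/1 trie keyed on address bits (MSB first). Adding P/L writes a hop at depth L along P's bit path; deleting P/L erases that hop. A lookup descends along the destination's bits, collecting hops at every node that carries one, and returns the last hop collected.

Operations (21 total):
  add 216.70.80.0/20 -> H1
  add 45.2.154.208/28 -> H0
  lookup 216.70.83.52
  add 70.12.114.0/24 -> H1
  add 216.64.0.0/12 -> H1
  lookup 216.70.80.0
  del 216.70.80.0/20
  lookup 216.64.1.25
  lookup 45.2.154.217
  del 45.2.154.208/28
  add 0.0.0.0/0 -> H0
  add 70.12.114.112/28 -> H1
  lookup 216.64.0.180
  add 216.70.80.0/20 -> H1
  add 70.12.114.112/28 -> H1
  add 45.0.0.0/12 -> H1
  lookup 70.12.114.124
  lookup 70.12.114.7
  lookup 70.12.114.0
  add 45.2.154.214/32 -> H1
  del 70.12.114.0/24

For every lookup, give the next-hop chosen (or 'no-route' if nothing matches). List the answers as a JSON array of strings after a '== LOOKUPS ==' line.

Apply in order:
  + 216.70.80.0/20 (H1) depth=20
  + 45.2.154.208/28 (H0) depth=28
  lookup 216.70.83.52: bits 11011000010001100101 walk d0:-→d1:-→d2:-→d3:-→d4:-→d5:-→d6:-→d7:-→d8:-→d9:-→d10:-→d11:-→d12:-→d13:-→d14:-→d15:-→d16:-→d17:-→d18:-→d19:-→d20:H1 -> H1
  + 70.12.114.0/24 (H1) depth=24
  + 216.64.0.0/12 (H1) depth=12
  lookup 216.70.80.0: bits 11011000010001100101 walk d0:-→d1:-→d2:-→d3:-→d4:-→d5:-→d6:-→d7:-→d8:-→d9:-→d10:-→d11:-→d12:H1→d13:-→d14:-→d15:-→d16:-→d17:-→d18:-→d19:-→d20:H1 -> H1
  - 216.70.80.0/20 clear@20
  lookup 216.64.1.25: bits 1101100001000 walk d0:-→d1:-→d2:-→d3:-→d4:-→d5:-→d6:-→d7:-→d8:-→d9:-→d10:-→d11:-→d12:H1→d13:- -> H1
  lookup 45.2.154.217: bits 0010110100000010100110101101 walk d0:-→d1:-→d2:-→d3:-→d4:-→d5:-→d6:-→d7:-→d8:-→d9:-→d10:-→d11:-→d12:-→d13:-→d14:-→d15:-→d16:-→d17:-→d18:-→d19:-→d20:-→d21:-→d22:-→d23:-→d24:-→d25:-→d26:-→d27:-→d28:H0 -> H0
  - 45.2.154.208/28 clear@28
  + 0.0.0.0/0 (H0) depth=0
  + 70.12.114.112/28 (H1) depth=28
  lookup 216.64.0.180: bits 1101100001000 walk d0:H0→d1:-→d2:-→d3:-→d4:-→d5:-→d6:-→d7:-→d8:-→d9:-→d10:-→d11:-→d12:H1→d13:- -> H1
  + 216.70.80.0/20 (H1) depth=20
  + 70.12.114.112/28 (H1) depth=28
  + 45.0.0.0/12 (H1) depth=12
  lookup 70.12.114.124: bits 0100011000001100011100100111 walk d0:H0→d1:-→d2:-→d3:-→d4:-→d5:-→d6:-→d7:-→d8:-→d9:-→d10:-→d11:-→d12:-→d13:-→d14:-→d15:-→d16:-→d17:-→d18:-→d19:-→d20:-→d21:-→d22:-→d23:-→d24:H1→d25:-→d26:-→d27:-→d28:H1 -> H1
  lookup 70.12.114.7: bits 0100011000001100011100100 walk d0:H0→d1:-→d2:-→d3:-→d4:-→d5:-→d6:-→d7:-→d8:-→d9:-→d10:-→d11:-→d12:-→d13:-→d14:-→d15:-→d16:-→d17:-→d18:-→d19:-→d20:-→d21:-→d22:-→d23:-→d24:H1→d25:- -> H1
  lookup 70.12.114.0: bits 0100011000001100011100100 walk d0:H0→d1:-→d2:-→d3:-→d4:-→d5:-→d6:-→d7:-→d8:-→d9:-→d10:-→d11:-→d12:-→d13:-→d14:-→d15:-→d16:-→d17:-→d18:-→d19:-→d20:-→d21:-→d22:-→d23:-→d24:H1→d25:- -> H1
  + 45.2.154.214/32 (H1) depth=32
  - 70.12.114.0/24 clear@24

== LOOKUPS ==
["H1","H1","H1","H0","H1","H1","H1","H1"]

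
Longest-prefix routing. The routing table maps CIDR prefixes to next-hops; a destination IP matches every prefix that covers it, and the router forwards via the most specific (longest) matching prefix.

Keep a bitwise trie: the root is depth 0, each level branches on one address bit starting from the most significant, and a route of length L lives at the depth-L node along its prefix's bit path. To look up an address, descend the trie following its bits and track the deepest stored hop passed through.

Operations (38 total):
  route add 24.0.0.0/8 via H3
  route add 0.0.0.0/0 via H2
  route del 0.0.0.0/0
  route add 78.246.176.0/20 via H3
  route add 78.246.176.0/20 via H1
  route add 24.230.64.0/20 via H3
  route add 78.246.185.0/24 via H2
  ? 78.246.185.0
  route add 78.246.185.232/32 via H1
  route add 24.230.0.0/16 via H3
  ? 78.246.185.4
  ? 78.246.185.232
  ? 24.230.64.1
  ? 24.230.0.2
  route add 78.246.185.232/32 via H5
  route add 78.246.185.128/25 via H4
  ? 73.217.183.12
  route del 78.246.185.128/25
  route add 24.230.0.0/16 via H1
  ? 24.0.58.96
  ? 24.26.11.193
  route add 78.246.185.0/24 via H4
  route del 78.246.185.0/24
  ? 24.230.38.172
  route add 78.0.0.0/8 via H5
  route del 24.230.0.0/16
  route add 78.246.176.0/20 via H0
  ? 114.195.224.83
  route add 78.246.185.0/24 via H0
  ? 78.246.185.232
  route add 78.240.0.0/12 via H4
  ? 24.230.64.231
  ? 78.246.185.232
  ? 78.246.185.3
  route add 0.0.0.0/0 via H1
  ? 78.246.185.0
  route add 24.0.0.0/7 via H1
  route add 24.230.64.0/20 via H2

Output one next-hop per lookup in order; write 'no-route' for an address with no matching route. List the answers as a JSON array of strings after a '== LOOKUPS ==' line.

Trace:
  add 24.0.0.0/8 -> H3 at depth 8
  add 0.0.0.0/0 -> H2 at depth 0
  - 0.0.0.0/0 clear@0
  add 78.246.176.0/20 -> H3 at depth 20
  add 78.246.176.0/20 -> H1 at depth 20
  add 24.230.64.0/20 -> H3 at depth 20
  add 78.246.185.0/24 -> H2 at depth 24
  Q 78.246.185.0: descend 010011101111011010111001 ; hops seen [H1,H2] ; pick H2
  add 78.246.185.232/32 -> H1 at depth 32
  add 24.230.0.0/16 -> H3 at depth 16
  Q 78.246.185.4: descend 010011101111011010111001 ; hops seen [H1,H2] ; pick H2
  Q 78.246.185.232: descend 01001110111101101011100111101000 ; hops seen [H1,H2,H1] ; pick H1
  Q 24.230.64.1: descend 00011000111001100100 ; hops seen [H3,H3,H3] ; pick H3
  Q 24.230.0.2: descend 00011000111001100 ; hops seen [H3,H3] ; pick H3
  add 78.246.185.232/32 -> H5 at depth 32
  add 78.246.185.128/25 -> H4 at depth 25
  Q 73.217.183.12: descend 01001 ; hops seen [∅] ; pick no-route
  - 78.246.185.128/25 clear@25
  add 24.230.0.0/16 -> H1 at depth 16
  Q 24.0.58.96: descend 00011000 ; hops seen [H3] ; pick H3
  Q 24.26.11.193: descend 00011000 ; hops seen [H3] ; pick H3
  add 78.246.185.0/24 -> H4 at depth 24
  - 78.246.185.0/24 clear@24
  Q 24.230.38.172: descend 00011000111001100 ; hops seen [H3,H1] ; pick H1
  add 78.0.0.0/8 -> H5 at depth 8
  - 24.230.0.0/16 clear@16
  add 78.246.176.0/20 -> H0 at depth 20
  Q 114.195.224.83: descend 01 ; hops seen [∅] ; pick no-route
  add 78.246.185.0/24 -> H0 at depth 24
  Q 78.246.185.232: descend 01001110111101101011100111101000 ; hops seen [H5,H0,H0,H5] ; pick H5
  add 78.240.0.0/12 -> H4 at depth 12
  Q 24.230.64.231: descend 00011000111001100100 ; hops seen [H3,H3] ; pick H3
  Q 78.246.185.232: descend 01001110111101101011100111101000 ; hops seen [H5,H4,H0,H0,H5] ; pick H5
  Q 78.246.185.3: descend 010011101111011010111001 ; hops seen [H5,H4,H0,H0] ; pick H0
  add 0.0.0.0/0 -> H1 at depth 0
  Q 78.246.185.0: descend 010011101111011010111001 ; hops seen [H1,H5,H4,H0,H0] ; pick H0
  add 24.0.0.0/7 -> H1 at depth 7
  add 24.230.64.0/20 -> H2 at depth 20

== LOOKUPS ==
["H2","H2","H1","H3","H3","no-route","H3","H3","H1","no-route","H5","H3","H5","H0","H0"]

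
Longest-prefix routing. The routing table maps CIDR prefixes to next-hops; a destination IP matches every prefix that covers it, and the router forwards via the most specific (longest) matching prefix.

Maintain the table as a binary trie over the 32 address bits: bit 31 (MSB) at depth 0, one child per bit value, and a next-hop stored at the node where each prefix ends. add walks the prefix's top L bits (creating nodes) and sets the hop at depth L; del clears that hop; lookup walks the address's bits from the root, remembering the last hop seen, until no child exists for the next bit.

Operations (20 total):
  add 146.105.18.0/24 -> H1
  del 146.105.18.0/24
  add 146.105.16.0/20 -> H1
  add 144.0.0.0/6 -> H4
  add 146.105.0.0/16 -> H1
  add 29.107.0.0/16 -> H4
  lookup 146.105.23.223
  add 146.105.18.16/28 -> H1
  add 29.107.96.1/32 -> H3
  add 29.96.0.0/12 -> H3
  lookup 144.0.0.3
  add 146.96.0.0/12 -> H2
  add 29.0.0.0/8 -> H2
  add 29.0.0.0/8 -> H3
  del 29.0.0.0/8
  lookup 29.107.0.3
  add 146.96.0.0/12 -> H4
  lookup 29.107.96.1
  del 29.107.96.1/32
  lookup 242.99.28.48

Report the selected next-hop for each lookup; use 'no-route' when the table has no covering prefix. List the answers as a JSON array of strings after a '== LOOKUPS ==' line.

Trace:
  add 146.105.18.0/24 -> H1 at depth 24
  - 146.105.18.0/24 clear@24
  add 146.105.16.0/20 -> H1 at depth 20
  add 144.0.0.0/6 -> H4 at depth 6
  add 146.105.0.0/16 -> H1 at depth 16
  add 29.107.0.0/16 -> H4 at depth 16
  lookup 146.105.23.223: bits 100100100110100100010 walk d0:-→d1:-→d2:-→d3:-→d4:-→d5:-→d6:H4→d7:-→d8:-→d9:-→d10:-→d11:-→d12:-→d13:-→d14:-→d15:-→d16:H1→d17:-→d18:-→d19:-→d20:H1→d21:- -> H1
  add 146.105.18.16/28 -> H1 at depth 28
  add 29.107.96.1/32 -> H3 at depth 32
  add 29.96.0.0/12 -> H3 at depth 12
  lookup 144.0.0.3: bits 100100 walk d0:-→d1:-→d2:-→d3:-→d4:-→d5:-→d6:H4 -> H4
  add 146.96.0.0/12 -> H2 at depth 12
  add 29.0.0.0/8 -> H2 at depth 8
  add 29.0.0.0/8 -> H3 at depth 8
  - 29.0.0.0/8 clear@8
  lookup 29.107.0.3: bits 00011101011010110 walk d0:-→d1:-→d2:-→d3:-→d4:-→d5:-→d6:-→d7:-→d8:-→d9:-→d10:-→d11:-→d12:H3→d13:-→d14:-→d15:-→d16:H4→d17:- -> H4
  add 146.96.0.0/12 -> H4 at depth 12
  lookup 29.107.96.1: bits 00011101011010110110000000000001 walk d0:-→d1:-→d2:-→d3:-→d4:-→d5:-→d6:-→d7:-→d8:-→d9:-→d10:-→d11:-→d12:H3→d13:-→d14:-→d15:-→d16:H4→d17:-→d18:-→d19:-→d20:-→d21:-→d22:-→d23:-→d24:-→d25:-→d26:-→d27:-→d28:-→d29:-→d30:-→d31:-→d32:H3 -> H3
  - 29.107.96.1/32 clear@32
  lookup 242.99.28.48: bits 1 walk d0:-→d1:- -> no-route

== LOOKUPS ==
["H1","H4","H4","H3","no-route"]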